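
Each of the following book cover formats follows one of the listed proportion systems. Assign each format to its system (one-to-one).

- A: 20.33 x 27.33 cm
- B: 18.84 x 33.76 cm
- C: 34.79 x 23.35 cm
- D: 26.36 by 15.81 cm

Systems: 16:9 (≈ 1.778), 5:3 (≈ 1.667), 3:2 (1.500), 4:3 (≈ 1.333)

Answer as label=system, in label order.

Ratios: A ≈ 1.344; B ≈ 1.792; C ≈ 1.490; D ≈ 1.667.
Targets: 16:9 ≈ 1.778; 5:3 ≈ 1.667; 3:2 ≈ 1.500; 4:3 ≈ 1.333.

A=4:3, B=16:9, C=3:2, D=5:3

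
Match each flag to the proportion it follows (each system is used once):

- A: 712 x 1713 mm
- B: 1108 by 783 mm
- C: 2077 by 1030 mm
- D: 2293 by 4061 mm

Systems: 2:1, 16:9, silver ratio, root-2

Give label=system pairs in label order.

A=silver ratio, B=root-2, C=2:1, D=16:9

Ratios: A ≈ 2.406; B ≈ 1.415; C ≈ 2.017; D ≈ 1.771.
Targets: 2:1 ≈ 2.000; 16:9 ≈ 1.778; silver ratio ≈ 2.414; root-2 ≈ 1.414.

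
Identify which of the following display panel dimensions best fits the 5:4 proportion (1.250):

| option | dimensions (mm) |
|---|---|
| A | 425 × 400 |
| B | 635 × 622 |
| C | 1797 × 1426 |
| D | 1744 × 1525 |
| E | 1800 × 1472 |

Ratios (long/short): A ≈ 1.062; B ≈ 1.021; C ≈ 1.260; D ≈ 1.144; E ≈ 1.223.
5:4 ≈ 1.250; option C is nearest (Δ 0.010).

C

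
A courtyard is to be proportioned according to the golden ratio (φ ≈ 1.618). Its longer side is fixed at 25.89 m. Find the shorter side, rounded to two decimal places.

golden ratio ≈ 1.61803.
Shorter side = 25.89 ÷ 1.61803 ≈ 16.0009 → 16.00 m.

16.00 m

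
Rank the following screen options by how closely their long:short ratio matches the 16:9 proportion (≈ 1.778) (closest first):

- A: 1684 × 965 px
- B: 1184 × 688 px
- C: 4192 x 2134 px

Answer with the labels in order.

Ratios: A = 1684 / 965 ≈ 1.745; B = 1184 / 688 ≈ 1.721; C = 4192 / 2134 ≈ 1.964.
|Δ from 1.778|: A 0.033; B 0.057; C 0.186.

A, B, C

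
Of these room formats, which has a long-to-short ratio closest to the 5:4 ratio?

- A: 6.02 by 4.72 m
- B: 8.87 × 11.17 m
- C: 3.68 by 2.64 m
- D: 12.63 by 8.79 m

B

Target 5:4 ≈ 1.250.
A: 1.275 (Δ0.025)  B: 1.259 (Δ0.009)  C: 1.394 (Δ0.144)  D: 1.437 (Δ0.187)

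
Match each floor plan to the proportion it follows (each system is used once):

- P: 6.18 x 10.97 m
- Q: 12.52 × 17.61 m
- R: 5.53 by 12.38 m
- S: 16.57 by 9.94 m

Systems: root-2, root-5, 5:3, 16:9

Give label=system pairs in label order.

P = 10.97/6.18 ≈ 1.775 → 16:9 (1.778)
Q = 17.61/12.52 ≈ 1.407 → root-2 (1.414)
R = 12.38/5.53 ≈ 2.239 → root-5 (2.236)
S = 16.57/9.94 ≈ 1.667 → 5:3 (1.667)

P=16:9, Q=root-2, R=root-5, S=5:3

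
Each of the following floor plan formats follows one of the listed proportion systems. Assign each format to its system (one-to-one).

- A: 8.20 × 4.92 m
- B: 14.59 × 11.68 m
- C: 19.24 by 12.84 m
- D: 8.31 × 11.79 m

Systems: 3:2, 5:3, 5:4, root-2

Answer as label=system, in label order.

A = 8.20/4.92 ≈ 1.667 → 5:3 (1.667)
B = 14.59/11.68 ≈ 1.249 → 5:4 (1.250)
C = 19.24/12.84 ≈ 1.498 → 3:2 (1.500)
D = 11.79/8.31 ≈ 1.419 → root-2 (1.414)

A=5:3, B=5:4, C=3:2, D=root-2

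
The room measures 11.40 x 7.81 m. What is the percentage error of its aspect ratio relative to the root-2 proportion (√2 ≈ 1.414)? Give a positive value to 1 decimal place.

Ratio = 11.40 / 7.81 ≈ 1.4597.
Ideal root-2 ≈ 1.4142. |1.4597 − 1.4142| / 1.4142 ≈ 3.22% → 3.2%.

3.2%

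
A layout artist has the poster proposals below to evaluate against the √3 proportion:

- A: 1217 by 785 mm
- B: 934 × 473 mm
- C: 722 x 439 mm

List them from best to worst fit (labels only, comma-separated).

A: 1217/785 ≈ 1.550 → |1.550 − 1.732| = 0.182
B: 934/473 ≈ 1.975 → |1.975 − 1.732| = 0.243
C: 722/439 ≈ 1.645 → |1.645 − 1.732| = 0.087

C, A, B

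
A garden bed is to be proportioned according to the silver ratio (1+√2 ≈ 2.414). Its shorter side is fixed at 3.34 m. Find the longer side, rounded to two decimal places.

8.06 m

silver ratio ≈ 2.41421.
Longer side = 3.34 × 2.41421 ≈ 8.0635 → 8.06 m.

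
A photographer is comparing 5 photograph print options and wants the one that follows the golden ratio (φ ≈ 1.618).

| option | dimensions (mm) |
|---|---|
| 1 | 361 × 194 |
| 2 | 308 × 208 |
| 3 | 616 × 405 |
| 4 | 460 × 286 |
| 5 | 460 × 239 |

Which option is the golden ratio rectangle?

Ratios (long/short): 1 ≈ 1.861; 2 ≈ 1.481; 3 ≈ 1.521; 4 ≈ 1.608; 5 ≈ 1.925.
golden ratio ≈ 1.618; option 4 is nearest (Δ 0.010).

4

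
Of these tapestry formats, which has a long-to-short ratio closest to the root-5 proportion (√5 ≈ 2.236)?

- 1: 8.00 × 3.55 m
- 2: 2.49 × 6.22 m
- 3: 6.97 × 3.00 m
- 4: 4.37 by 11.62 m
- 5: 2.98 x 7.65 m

1

Ratios (long/short): 1 ≈ 2.254; 2 ≈ 2.498; 3 ≈ 2.323; 4 ≈ 2.659; 5 ≈ 2.567.
root-5 ≈ 2.236; option 1 is nearest (Δ 0.018).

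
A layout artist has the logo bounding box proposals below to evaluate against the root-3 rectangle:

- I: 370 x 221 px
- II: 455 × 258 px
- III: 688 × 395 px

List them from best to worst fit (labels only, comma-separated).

I: 370/221 ≈ 1.674 → |1.674 − 1.732| = 0.058
II: 455/258 ≈ 1.764 → |1.764 − 1.732| = 0.032
III: 688/395 ≈ 1.742 → |1.742 − 1.732| = 0.010

III, II, I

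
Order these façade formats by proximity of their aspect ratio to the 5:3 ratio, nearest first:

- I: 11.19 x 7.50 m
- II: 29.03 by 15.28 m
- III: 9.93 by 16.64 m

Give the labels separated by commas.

III, I, II

I: 11.19/7.50 ≈ 1.492 → |1.492 − 1.667| = 0.175
II: 29.03/15.28 ≈ 1.900 → |1.900 − 1.667| = 0.233
III: 16.64/9.93 ≈ 1.676 → |1.676 − 1.667| = 0.009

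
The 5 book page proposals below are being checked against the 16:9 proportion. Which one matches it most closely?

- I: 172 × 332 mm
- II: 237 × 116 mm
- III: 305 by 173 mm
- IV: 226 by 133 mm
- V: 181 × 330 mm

Ratios (long/short): I ≈ 1.930; II ≈ 2.043; III ≈ 1.763; IV ≈ 1.699; V ≈ 1.823.
16:9 ≈ 1.778; option III is nearest (Δ 0.015).

III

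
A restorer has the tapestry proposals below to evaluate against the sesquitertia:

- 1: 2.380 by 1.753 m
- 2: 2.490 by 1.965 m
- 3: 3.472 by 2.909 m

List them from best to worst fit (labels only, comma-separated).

1, 2, 3

Ratios: 1 = 2.380 / 1.753 ≈ 1.358; 2 = 2.490 / 1.965 ≈ 1.267; 3 = 3.472 / 2.909 ≈ 1.194.
|Δ from 1.333|: 1 0.025; 2 0.066; 3 0.139.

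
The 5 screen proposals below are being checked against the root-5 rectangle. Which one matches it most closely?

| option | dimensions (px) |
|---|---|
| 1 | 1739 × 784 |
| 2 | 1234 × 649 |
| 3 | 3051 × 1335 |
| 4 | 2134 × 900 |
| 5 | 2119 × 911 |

Target root-5 ≈ 2.236.
1: 2.218 (Δ0.018)  2: 1.901 (Δ0.335)  3: 2.285 (Δ0.049)  4: 2.371 (Δ0.135)  5: 2.326 (Δ0.090)

1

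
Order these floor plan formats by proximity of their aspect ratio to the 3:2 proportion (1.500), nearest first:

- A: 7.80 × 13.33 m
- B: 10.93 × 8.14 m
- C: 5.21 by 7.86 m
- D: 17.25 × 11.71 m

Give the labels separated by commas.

Ratios: A = 13.33 / 7.80 ≈ 1.709; B = 10.93 / 8.14 ≈ 1.343; C = 7.86 / 5.21 ≈ 1.509; D = 17.25 / 11.71 ≈ 1.473.
|Δ from 1.500|: A 0.209; B 0.157; C 0.009; D 0.027.

C, D, B, A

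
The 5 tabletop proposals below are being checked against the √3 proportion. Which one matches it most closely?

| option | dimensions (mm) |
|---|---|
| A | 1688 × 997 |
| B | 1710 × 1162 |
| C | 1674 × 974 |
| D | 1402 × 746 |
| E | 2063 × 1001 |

C

Target root-3 ≈ 1.732.
A: 1.693 (Δ0.039)  B: 1.472 (Δ0.260)  C: 1.719 (Δ0.013)  D: 1.879 (Δ0.147)  E: 2.061 (Δ0.329)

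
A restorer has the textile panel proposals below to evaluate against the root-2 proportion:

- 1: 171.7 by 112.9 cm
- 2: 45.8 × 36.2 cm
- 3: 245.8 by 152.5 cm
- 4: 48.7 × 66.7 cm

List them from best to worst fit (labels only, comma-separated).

Ratios: 1 = 171.7 / 112.9 ≈ 1.521; 2 = 45.8 / 36.2 ≈ 1.265; 3 = 245.8 / 152.5 ≈ 1.612; 4 = 66.7 / 48.7 ≈ 1.370.
|Δ from 1.414|: 1 0.107; 2 0.149; 3 0.198; 4 0.044.

4, 1, 2, 3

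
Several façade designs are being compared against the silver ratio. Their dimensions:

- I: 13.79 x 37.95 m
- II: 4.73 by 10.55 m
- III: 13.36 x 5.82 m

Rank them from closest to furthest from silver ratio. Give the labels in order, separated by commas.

III, II, I

Ratios: I = 37.95 / 13.79 ≈ 2.752; II = 10.55 / 4.73 ≈ 2.230; III = 13.36 / 5.82 ≈ 2.296.
|Δ from 2.414|: I 0.338; II 0.184; III 0.118.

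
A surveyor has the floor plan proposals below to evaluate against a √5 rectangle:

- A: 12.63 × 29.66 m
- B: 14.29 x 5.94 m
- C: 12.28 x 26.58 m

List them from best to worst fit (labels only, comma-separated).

C, A, B

Ratios: A = 29.66 / 12.63 ≈ 2.348; B = 14.29 / 5.94 ≈ 2.406; C = 26.58 / 12.28 ≈ 2.164.
|Δ from 2.236|: A 0.112; B 0.170; C 0.072.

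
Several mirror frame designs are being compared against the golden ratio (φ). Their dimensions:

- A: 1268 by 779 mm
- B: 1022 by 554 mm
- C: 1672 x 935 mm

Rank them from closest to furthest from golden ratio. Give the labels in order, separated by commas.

A, C, B

Ratios: A = 1268 / 779 ≈ 1.628; B = 1022 / 554 ≈ 1.845; C = 1672 / 935 ≈ 1.788.
|Δ from 1.618|: A 0.010; B 0.227; C 0.170.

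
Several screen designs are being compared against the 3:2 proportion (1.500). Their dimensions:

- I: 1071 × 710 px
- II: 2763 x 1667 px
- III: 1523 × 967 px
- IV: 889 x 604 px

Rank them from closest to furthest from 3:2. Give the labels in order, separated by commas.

I, IV, III, II

I: 1071/710 ≈ 1.508 → |1.508 − 1.500| = 0.008
II: 2763/1667 ≈ 1.657 → |1.657 − 1.500| = 0.157
III: 1523/967 ≈ 1.575 → |1.575 − 1.500| = 0.075
IV: 889/604 ≈ 1.472 → |1.472 − 1.500| = 0.028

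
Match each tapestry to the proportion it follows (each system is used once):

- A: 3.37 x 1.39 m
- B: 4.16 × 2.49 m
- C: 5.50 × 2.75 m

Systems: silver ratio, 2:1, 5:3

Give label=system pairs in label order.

A=silver ratio, B=5:3, C=2:1

A = 3.37/1.39 ≈ 2.424 → silver ratio (2.414)
B = 4.16/2.49 ≈ 1.671 → 5:3 (1.667)
C = 5.50/2.75 ≈ 2.000 → 2:1 (2.000)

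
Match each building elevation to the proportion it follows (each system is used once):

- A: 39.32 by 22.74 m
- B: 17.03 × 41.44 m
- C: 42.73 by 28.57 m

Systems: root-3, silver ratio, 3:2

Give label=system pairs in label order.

A=root-3, B=silver ratio, C=3:2

A = 39.32/22.74 ≈ 1.729 → root-3 (1.732)
B = 41.44/17.03 ≈ 2.433 → silver ratio (2.414)
C = 42.73/28.57 ≈ 1.496 → 3:2 (1.500)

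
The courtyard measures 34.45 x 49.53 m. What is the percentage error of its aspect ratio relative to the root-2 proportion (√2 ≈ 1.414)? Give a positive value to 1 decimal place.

1.7%

Ratio = 49.53 / 34.45 ≈ 1.4377.
Ideal root-2 ≈ 1.4142. |1.4377 − 1.4142| / 1.4142 ≈ 1.66% → 1.7%.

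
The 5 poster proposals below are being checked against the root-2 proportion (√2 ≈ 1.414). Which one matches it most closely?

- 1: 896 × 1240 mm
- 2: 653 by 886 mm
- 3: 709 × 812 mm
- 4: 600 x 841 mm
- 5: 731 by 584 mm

4

Ratios (long/short): 1 ≈ 1.384; 2 ≈ 1.357; 3 ≈ 1.145; 4 ≈ 1.402; 5 ≈ 1.252.
root-2 ≈ 1.414; option 4 is nearest (Δ 0.012).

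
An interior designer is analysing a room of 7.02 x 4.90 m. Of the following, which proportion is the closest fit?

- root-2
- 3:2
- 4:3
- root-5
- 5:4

root-2

Ratio = 7.02 / 4.90 ≈ 1.433.
Distances: root-2 1.414 (Δ 0.019); 3:2 1.500 (Δ 0.067); 4:3 1.333 (Δ 0.100); root-5 2.236 (Δ 0.803); 5:4 1.250 (Δ 0.183).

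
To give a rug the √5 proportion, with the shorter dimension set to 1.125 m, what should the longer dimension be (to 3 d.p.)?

root-5 ≈ 2.23607.
Longer side = 1.125 × 2.23607 ≈ 2.51558 → 2.516 m.

2.516 m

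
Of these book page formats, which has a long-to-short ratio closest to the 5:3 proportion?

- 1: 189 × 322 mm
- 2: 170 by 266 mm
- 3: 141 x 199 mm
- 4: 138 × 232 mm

4

Target 5:3 ≈ 1.667.
1: 1.704 (Δ0.037)  2: 1.565 (Δ0.102)  3: 1.411 (Δ0.256)  4: 1.681 (Δ0.014)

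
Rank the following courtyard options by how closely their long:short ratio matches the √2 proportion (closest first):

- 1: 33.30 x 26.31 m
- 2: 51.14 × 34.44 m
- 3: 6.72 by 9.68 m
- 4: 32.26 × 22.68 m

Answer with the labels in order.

1: 33.30/26.31 ≈ 1.266 → |1.266 − 1.414| = 0.148
2: 51.14/34.44 ≈ 1.485 → |1.485 − 1.414| = 0.071
3: 9.68/6.72 ≈ 1.440 → |1.440 − 1.414| = 0.026
4: 32.26/22.68 ≈ 1.422 → |1.422 − 1.414| = 0.008

4, 3, 2, 1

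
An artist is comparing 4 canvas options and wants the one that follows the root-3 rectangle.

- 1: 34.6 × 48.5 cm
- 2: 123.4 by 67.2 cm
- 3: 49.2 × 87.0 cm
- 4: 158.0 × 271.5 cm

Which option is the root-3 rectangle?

4

Target root-3 ≈ 1.732.
1: 1.402 (Δ0.330)  2: 1.836 (Δ0.104)  3: 1.768 (Δ0.036)  4: 1.718 (Δ0.014)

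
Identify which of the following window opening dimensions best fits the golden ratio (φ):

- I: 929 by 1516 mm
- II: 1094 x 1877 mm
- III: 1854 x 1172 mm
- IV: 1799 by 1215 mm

I

Target golden ratio ≈ 1.618.
I: 1.632 (Δ0.014)  II: 1.716 (Δ0.098)  III: 1.582 (Δ0.036)  IV: 1.481 (Δ0.137)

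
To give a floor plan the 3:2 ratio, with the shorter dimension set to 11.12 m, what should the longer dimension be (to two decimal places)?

3:2 = 1.50000.
Longer side = 11.12 × 1.50000 ≈ 16.6800 → 16.68 m.

16.68 m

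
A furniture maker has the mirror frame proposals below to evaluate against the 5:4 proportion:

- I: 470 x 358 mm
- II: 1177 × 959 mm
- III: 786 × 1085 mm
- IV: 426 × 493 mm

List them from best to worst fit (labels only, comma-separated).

II, I, IV, III

I: 470/358 ≈ 1.313 → |1.313 − 1.250| = 0.063
II: 1177/959 ≈ 1.227 → |1.227 − 1.250| = 0.023
III: 1085/786 ≈ 1.380 → |1.380 − 1.250| = 0.130
IV: 493/426 ≈ 1.157 → |1.157 − 1.250| = 0.093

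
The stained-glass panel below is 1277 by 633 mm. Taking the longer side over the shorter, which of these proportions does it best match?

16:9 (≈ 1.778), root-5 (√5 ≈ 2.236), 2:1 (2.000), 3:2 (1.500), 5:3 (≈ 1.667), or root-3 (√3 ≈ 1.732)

2:1

Ratio = 1277 / 633 ≈ 2.017.
Distances: 16:9 1.778 (Δ 0.239); root-5 2.236 (Δ 0.219); 2:1 2.000 (Δ 0.017); 3:2 1.500 (Δ 0.517); 5:3 1.667 (Δ 0.350); root-3 1.732 (Δ 0.285).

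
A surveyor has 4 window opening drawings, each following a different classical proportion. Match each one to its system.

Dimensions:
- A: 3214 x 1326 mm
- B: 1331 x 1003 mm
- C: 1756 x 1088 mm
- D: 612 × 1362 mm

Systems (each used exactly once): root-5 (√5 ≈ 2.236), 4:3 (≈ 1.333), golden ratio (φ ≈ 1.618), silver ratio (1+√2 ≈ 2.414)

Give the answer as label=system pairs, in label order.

Ratios: A ≈ 2.424; B ≈ 1.327; C ≈ 1.614; D ≈ 2.225.
Targets: root-5 ≈ 2.236; 4:3 ≈ 1.333; golden ratio ≈ 1.618; silver ratio ≈ 2.414.

A=silver ratio, B=4:3, C=golden ratio, D=root-5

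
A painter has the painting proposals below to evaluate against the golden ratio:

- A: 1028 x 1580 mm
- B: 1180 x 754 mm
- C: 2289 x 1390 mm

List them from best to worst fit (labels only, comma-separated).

A: 1580/1028 ≈ 1.537 → |1.537 − 1.618| = 0.081
B: 1180/754 ≈ 1.565 → |1.565 − 1.618| = 0.053
C: 2289/1390 ≈ 1.647 → |1.647 − 1.618| = 0.029

C, B, A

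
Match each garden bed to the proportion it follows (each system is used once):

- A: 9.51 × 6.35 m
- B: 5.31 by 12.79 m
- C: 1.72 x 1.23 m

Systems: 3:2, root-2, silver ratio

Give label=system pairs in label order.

A=3:2, B=silver ratio, C=root-2

Ratios: A ≈ 1.498; B ≈ 2.409; C ≈ 1.398.
Targets: 3:2 ≈ 1.500; root-2 ≈ 1.414; silver ratio ≈ 2.414.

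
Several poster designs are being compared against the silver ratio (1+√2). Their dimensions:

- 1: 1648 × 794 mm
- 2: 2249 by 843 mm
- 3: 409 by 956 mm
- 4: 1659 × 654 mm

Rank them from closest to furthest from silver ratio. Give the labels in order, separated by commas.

Ratios: 1 = 1648 / 794 ≈ 2.076; 2 = 2249 / 843 ≈ 2.668; 3 = 956 / 409 ≈ 2.337; 4 = 1659 / 654 ≈ 2.537.
|Δ from 2.414|: 1 0.338; 2 0.254; 3 0.077; 4 0.123.

3, 4, 2, 1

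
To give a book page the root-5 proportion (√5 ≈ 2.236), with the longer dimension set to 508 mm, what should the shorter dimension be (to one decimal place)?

227.2 mm

root-5 ≈ 2.23607.
Shorter side = 508 ÷ 2.23607 ≈ 227.184 → 227.2 mm.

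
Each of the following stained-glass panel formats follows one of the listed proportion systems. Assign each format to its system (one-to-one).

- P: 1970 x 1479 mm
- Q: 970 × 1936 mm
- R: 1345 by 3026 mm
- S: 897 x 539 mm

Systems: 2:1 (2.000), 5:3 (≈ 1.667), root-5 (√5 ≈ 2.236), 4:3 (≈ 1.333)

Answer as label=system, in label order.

P=4:3, Q=2:1, R=root-5, S=5:3

P = 1970/1479 ≈ 1.332 → 4:3 (1.333)
Q = 1936/970 ≈ 1.996 → 2:1 (2.000)
R = 3026/1345 ≈ 2.250 → root-5 (2.236)
S = 897/539 ≈ 1.664 → 5:3 (1.667)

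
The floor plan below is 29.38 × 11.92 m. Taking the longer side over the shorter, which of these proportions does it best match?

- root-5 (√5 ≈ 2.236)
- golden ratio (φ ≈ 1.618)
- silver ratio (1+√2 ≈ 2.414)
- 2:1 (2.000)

silver ratio

29.38/11.92 ≈ 2.465. Nearest candidates are silver ratio (2.414, off by 0.051) and root-5 (2.236, off by 0.229).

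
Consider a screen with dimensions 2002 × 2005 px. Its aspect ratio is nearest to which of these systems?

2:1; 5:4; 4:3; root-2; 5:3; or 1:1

Ratio = 2005 / 2002 ≈ 1.001.
Distances: 2:1 2.000 (Δ 0.999); 5:4 1.250 (Δ 0.249); 4:3 1.333 (Δ 0.332); root-2 1.414 (Δ 0.413); 5:3 1.667 (Δ 0.666); 1:1 1.000 (Δ 0.001).

1:1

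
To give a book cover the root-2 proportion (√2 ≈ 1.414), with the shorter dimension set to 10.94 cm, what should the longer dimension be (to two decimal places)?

root-2 ≈ 1.41421.
Longer side = 10.94 × 1.41421 ≈ 15.4715 → 15.47 cm.

15.47 cm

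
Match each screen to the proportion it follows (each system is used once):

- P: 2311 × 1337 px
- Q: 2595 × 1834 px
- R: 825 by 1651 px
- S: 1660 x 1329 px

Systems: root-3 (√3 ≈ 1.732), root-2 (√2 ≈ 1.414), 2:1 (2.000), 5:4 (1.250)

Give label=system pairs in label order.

Ratios: P ≈ 1.728; Q ≈ 1.415; R ≈ 2.001; S ≈ 1.249.
Targets: root-3 ≈ 1.732; root-2 ≈ 1.414; 2:1 ≈ 2.000; 5:4 ≈ 1.250.

P=root-3, Q=root-2, R=2:1, S=5:4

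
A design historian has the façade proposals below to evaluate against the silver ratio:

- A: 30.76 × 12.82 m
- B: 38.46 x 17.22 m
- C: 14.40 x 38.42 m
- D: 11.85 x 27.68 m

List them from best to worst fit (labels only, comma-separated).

Ratios: A = 30.76 / 12.82 ≈ 2.399; B = 38.46 / 17.22 ≈ 2.233; C = 38.42 / 14.40 ≈ 2.668; D = 27.68 / 11.85 ≈ 2.336.
|Δ from 2.414|: A 0.015; B 0.181; C 0.254; D 0.078.

A, D, B, C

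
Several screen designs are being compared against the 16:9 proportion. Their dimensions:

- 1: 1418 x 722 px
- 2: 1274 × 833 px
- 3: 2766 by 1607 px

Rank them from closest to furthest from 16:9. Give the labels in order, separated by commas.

3, 1, 2

Ratios: 1 = 1418 / 722 ≈ 1.964; 2 = 1274 / 833 ≈ 1.529; 3 = 2766 / 1607 ≈ 1.721.
|Δ from 1.778|: 1 0.186; 2 0.249; 3 0.057.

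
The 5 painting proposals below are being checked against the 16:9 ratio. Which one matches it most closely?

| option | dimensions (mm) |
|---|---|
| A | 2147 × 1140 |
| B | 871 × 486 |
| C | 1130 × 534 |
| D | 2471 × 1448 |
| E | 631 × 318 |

Target 16:9 ≈ 1.778.
A: 1.883 (Δ0.105)  B: 1.792 (Δ0.014)  C: 2.116 (Δ0.338)  D: 1.706 (Δ0.072)  E: 1.984 (Δ0.206)

B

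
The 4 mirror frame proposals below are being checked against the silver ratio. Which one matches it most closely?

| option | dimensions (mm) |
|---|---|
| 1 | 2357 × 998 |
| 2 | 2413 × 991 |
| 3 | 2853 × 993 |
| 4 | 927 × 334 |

Ratios (long/short): 1 ≈ 2.362; 2 ≈ 2.435; 3 ≈ 2.873; 4 ≈ 2.775.
silver ratio ≈ 2.414; option 2 is nearest (Δ 0.021).

2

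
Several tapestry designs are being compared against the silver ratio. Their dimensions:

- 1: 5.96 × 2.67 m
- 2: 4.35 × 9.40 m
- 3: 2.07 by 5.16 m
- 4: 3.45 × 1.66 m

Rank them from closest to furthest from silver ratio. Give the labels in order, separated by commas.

1: 5.96/2.67 ≈ 2.232 → |2.232 − 2.414| = 0.182
2: 9.40/4.35 ≈ 2.161 → |2.161 − 2.414| = 0.253
3: 5.16/2.07 ≈ 2.493 → |2.493 − 2.414| = 0.079
4: 3.45/1.66 ≈ 2.078 → |2.078 − 2.414| = 0.336

3, 1, 2, 4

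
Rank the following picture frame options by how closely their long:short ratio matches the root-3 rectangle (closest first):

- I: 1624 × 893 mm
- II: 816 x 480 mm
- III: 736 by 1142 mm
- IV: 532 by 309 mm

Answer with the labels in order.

I: 1624/893 ≈ 1.819 → |1.819 − 1.732| = 0.087
II: 816/480 ≈ 1.700 → |1.700 − 1.732| = 0.032
III: 1142/736 ≈ 1.552 → |1.552 − 1.732| = 0.180
IV: 532/309 ≈ 1.722 → |1.722 − 1.732| = 0.010

IV, II, I, III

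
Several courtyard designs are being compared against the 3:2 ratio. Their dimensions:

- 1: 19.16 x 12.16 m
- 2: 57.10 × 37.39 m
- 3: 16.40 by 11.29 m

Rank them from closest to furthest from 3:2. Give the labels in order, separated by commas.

Ratios: 1 = 19.16 / 12.16 ≈ 1.576; 2 = 57.10 / 37.39 ≈ 1.527; 3 = 16.40 / 11.29 ≈ 1.453.
|Δ from 1.500|: 1 0.076; 2 0.027; 3 0.047.

2, 3, 1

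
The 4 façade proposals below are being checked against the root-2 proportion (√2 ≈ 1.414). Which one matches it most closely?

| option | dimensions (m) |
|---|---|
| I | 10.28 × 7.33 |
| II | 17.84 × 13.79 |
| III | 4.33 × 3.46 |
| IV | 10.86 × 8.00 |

Target root-2 ≈ 1.414.
I: 1.402 (Δ0.012)  II: 1.294 (Δ0.120)  III: 1.251 (Δ0.163)  IV: 1.357 (Δ0.057)

I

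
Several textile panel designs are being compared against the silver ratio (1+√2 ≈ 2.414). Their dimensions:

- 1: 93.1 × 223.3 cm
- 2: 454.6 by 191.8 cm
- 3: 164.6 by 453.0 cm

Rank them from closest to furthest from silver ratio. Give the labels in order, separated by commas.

1: 223.3/93.1 ≈ 2.398 → |2.398 − 2.414| = 0.016
2: 454.6/191.8 ≈ 2.370 → |2.370 − 2.414| = 0.044
3: 453.0/164.6 ≈ 2.752 → |2.752 − 2.414| = 0.338

1, 2, 3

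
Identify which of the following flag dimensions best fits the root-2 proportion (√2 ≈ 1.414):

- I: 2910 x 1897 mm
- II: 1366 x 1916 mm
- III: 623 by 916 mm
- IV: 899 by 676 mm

II

Target root-2 ≈ 1.414.
I: 1.534 (Δ0.120)  II: 1.403 (Δ0.011)  III: 1.470 (Δ0.056)  IV: 1.330 (Δ0.084)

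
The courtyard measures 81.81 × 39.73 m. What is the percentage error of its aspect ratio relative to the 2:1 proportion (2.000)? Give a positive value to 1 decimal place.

Ratio = 81.81 / 39.73 ≈ 2.0591.
Ideal 2:1 = 2.0000. |2.0591 − 2.0000| / 2.0000 ≈ 2.95% → 3.0%.

3.0%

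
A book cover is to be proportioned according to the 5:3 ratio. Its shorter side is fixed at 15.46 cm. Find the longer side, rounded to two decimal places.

25.77 cm

5:3 ≈ 1.66667.
Longer side = 15.46 × 1.66667 ≈ 25.7667 → 25.77 cm.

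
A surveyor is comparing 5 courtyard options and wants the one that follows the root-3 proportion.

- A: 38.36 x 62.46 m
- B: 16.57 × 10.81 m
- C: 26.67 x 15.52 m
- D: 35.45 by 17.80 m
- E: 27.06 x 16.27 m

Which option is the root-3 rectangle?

C

Ratios (long/short): A ≈ 1.628; B ≈ 1.533; C ≈ 1.718; D ≈ 1.992; E ≈ 1.663.
root-3 ≈ 1.732; option C is nearest (Δ 0.014).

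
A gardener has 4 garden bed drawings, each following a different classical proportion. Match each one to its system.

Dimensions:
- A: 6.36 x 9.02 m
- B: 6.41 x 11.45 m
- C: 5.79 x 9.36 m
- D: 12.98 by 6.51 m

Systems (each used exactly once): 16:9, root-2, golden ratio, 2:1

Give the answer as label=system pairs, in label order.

Ratios: A ≈ 1.418; B ≈ 1.786; C ≈ 1.617; D ≈ 1.994.
Targets: 16:9 ≈ 1.778; root-2 ≈ 1.414; golden ratio ≈ 1.618; 2:1 ≈ 2.000.

A=root-2, B=16:9, C=golden ratio, D=2:1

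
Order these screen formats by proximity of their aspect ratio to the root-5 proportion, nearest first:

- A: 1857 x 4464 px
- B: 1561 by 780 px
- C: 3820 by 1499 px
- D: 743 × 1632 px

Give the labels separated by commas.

A: 4464/1857 ≈ 2.404 → |2.404 − 2.236| = 0.168
B: 1561/780 ≈ 2.001 → |2.001 − 2.236| = 0.235
C: 3820/1499 ≈ 2.548 → |2.548 − 2.236| = 0.312
D: 1632/743 ≈ 2.197 → |2.197 − 2.236| = 0.039

D, A, B, C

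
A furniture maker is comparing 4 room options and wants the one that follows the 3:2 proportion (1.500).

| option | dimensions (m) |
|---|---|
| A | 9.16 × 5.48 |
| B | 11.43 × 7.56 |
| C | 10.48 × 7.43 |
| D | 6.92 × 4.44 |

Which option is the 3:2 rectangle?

Target 3:2 ≈ 1.500.
A: 1.672 (Δ0.172)  B: 1.512 (Δ0.012)  C: 1.410 (Δ0.090)  D: 1.559 (Δ0.059)

B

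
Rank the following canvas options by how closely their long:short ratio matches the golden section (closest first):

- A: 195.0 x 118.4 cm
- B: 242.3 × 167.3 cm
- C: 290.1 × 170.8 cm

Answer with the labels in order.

A, C, B

A: 195.0/118.4 ≈ 1.647 → |1.647 − 1.618| = 0.029
B: 242.3/167.3 ≈ 1.448 → |1.448 − 1.618| = 0.170
C: 290.1/170.8 ≈ 1.698 → |1.698 − 1.618| = 0.080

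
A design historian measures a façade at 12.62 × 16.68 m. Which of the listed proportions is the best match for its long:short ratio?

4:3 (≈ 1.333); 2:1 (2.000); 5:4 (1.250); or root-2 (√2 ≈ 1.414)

4:3

Ratio = 16.68 / 12.62 ≈ 1.322.
Distances: 4:3 1.333 (Δ 0.011); 2:1 2.000 (Δ 0.678); 5:4 1.250 (Δ 0.072); root-2 1.414 (Δ 0.092).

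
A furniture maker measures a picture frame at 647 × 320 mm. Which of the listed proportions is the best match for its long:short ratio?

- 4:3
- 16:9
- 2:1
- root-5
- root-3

2:1

Ratio = 647 / 320 ≈ 2.022.
Distances: 4:3 1.333 (Δ 0.689); 16:9 1.778 (Δ 0.244); 2:1 2.000 (Δ 0.022); root-5 2.236 (Δ 0.214); root-3 1.732 (Δ 0.290).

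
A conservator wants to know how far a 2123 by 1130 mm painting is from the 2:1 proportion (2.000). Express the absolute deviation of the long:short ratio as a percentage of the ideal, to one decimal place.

Ratio = 2123 / 1130 ≈ 1.8788.
Ideal 2:1 = 2.0000. |1.8788 − 2.0000| / 2.0000 ≈ 6.06% → 6.1%.

6.1%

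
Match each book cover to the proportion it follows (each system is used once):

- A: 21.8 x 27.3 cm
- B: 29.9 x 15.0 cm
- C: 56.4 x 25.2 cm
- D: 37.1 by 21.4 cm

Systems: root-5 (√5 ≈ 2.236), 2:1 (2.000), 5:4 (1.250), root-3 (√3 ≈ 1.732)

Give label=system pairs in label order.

A=5:4, B=2:1, C=root-5, D=root-3

Ratios: A ≈ 1.252; B ≈ 1.993; C ≈ 2.238; D ≈ 1.734.
Targets: root-5 ≈ 2.236; 2:1 ≈ 2.000; 5:4 ≈ 1.250; root-3 ≈ 1.732.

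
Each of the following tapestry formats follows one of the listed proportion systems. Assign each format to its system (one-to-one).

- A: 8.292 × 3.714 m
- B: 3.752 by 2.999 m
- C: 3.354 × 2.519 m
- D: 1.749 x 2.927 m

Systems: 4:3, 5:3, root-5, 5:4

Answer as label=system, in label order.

A = 8.292/3.714 ≈ 2.233 → root-5 (2.236)
B = 3.752/2.999 ≈ 1.251 → 5:4 (1.250)
C = 3.354/2.519 ≈ 1.331 → 4:3 (1.333)
D = 2.927/1.749 ≈ 1.674 → 5:3 (1.667)

A=root-5, B=5:4, C=4:3, D=5:3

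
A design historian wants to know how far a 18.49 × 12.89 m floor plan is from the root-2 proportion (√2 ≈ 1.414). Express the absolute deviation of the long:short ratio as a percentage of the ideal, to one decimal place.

Ratio = 18.49 / 12.89 ≈ 1.4344.
Ideal root-2 ≈ 1.4142. |1.4344 − 1.4142| / 1.4142 ≈ 1.43% → 1.4%.

1.4%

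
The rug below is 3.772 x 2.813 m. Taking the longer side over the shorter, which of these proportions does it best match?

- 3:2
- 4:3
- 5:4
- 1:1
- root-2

4:3

3.772/2.813 ≈ 1.341. Nearest candidates are 4:3 (1.333, off by 0.008) and root-2 (1.414, off by 0.073).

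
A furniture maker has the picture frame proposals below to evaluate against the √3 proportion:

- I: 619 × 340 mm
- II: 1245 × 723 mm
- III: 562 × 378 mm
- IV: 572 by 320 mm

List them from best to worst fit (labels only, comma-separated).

II, IV, I, III

Ratios: I = 619 / 340 ≈ 1.821; II = 1245 / 723 ≈ 1.722; III = 562 / 378 ≈ 1.487; IV = 572 / 320 ≈ 1.788.
|Δ from 1.732|: I 0.089; II 0.010; III 0.245; IV 0.056.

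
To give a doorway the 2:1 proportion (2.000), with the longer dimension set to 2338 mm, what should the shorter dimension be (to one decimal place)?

2:1 = 2.00000.
Shorter side = 2338 ÷ 2.00000 ≈ 1169.000 → 1169.0 mm.

1169.0 mm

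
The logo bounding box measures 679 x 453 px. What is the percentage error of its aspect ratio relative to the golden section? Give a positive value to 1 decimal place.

7.4%

Ratio = 679 / 453 ≈ 1.4989.
Ideal golden ratio ≈ 1.6180. |1.4989 − 1.6180| / 1.6180 ≈ 7.36% → 7.4%.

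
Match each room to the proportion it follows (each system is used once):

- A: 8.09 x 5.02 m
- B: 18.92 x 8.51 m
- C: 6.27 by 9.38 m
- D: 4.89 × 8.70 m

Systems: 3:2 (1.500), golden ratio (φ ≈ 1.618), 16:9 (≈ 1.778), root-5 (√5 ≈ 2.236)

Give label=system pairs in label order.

A=golden ratio, B=root-5, C=3:2, D=16:9

A = 8.09/5.02 ≈ 1.612 → golden ratio (1.618)
B = 18.92/8.51 ≈ 2.223 → root-5 (2.236)
C = 9.38/6.27 ≈ 1.496 → 3:2 (1.500)
D = 8.70/4.89 ≈ 1.779 → 16:9 (1.778)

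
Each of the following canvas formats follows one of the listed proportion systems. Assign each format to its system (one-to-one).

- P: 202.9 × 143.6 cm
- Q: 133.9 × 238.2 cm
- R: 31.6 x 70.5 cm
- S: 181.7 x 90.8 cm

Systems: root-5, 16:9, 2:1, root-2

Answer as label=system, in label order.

P=root-2, Q=16:9, R=root-5, S=2:1

Ratios: P ≈ 1.413; Q ≈ 1.779; R ≈ 2.231; S ≈ 2.001.
Targets: root-5 ≈ 2.236; 16:9 ≈ 1.778; 2:1 ≈ 2.000; root-2 ≈ 1.414.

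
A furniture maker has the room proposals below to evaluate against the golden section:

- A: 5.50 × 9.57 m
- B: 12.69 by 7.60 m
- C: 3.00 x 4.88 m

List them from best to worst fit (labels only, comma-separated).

C, B, A

Ratios: A = 9.57 / 5.50 ≈ 1.740; B = 12.69 / 7.60 ≈ 1.670; C = 4.88 / 3.00 ≈ 1.627.
|Δ from 1.618|: A 0.122; B 0.052; C 0.009.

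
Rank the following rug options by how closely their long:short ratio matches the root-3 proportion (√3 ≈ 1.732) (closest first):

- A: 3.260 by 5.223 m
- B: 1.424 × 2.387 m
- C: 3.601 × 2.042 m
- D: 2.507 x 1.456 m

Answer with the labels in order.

D, C, B, A

Ratios: A = 5.223 / 3.260 ≈ 1.602; B = 2.387 / 1.424 ≈ 1.676; C = 3.601 / 2.042 ≈ 1.763; D = 2.507 / 1.456 ≈ 1.722.
|Δ from 1.732|: A 0.130; B 0.056; C 0.031; D 0.010.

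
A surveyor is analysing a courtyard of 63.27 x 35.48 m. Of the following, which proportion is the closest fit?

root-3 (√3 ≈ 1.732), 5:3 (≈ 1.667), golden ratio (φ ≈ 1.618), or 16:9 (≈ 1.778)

16:9

63.27/35.48 ≈ 1.783. Nearest candidates are 16:9 (1.778, off by 0.005) and root-3 (1.732, off by 0.051).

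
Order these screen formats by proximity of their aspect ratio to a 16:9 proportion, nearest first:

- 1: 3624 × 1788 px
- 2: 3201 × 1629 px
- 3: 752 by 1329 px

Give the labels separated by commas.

3, 2, 1

1: 3624/1788 ≈ 2.027 → |2.027 − 1.778| = 0.249
2: 3201/1629 ≈ 1.965 → |1.965 − 1.778| = 0.187
3: 1329/752 ≈ 1.767 → |1.767 − 1.778| = 0.011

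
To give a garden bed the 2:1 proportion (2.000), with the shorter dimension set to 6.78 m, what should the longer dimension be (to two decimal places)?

13.56 m

2:1 = 2.00000.
Longer side = 6.78 × 2.00000 ≈ 13.5600 → 13.56 m.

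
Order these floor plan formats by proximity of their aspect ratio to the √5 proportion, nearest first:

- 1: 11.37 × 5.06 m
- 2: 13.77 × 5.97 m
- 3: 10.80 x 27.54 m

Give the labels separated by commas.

Ratios: 1 = 11.37 / 5.06 ≈ 2.247; 2 = 13.77 / 5.97 ≈ 2.307; 3 = 27.54 / 10.80 ≈ 2.550.
|Δ from 2.236|: 1 0.011; 2 0.071; 3 0.314.

1, 2, 3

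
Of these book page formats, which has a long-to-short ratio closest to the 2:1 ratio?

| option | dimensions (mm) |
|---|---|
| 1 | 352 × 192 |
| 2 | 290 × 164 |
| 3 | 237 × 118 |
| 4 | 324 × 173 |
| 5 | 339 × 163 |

3

Target 2:1 ≈ 2.000.
1: 1.833 (Δ0.167)  2: 1.768 (Δ0.232)  3: 2.008 (Δ0.008)  4: 1.873 (Δ0.127)  5: 2.080 (Δ0.080)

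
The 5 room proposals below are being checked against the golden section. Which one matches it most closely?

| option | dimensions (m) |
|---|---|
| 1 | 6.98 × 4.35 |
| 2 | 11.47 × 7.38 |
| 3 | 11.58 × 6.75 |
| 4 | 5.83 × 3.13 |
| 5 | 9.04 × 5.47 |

Target golden ratio ≈ 1.618.
1: 1.605 (Δ0.013)  2: 1.554 (Δ0.064)  3: 1.716 (Δ0.098)  4: 1.863 (Δ0.245)  5: 1.653 (Δ0.035)

1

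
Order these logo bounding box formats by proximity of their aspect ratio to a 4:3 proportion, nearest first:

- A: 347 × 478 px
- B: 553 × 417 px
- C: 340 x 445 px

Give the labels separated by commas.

B, C, A

A: 478/347 ≈ 1.378 → |1.378 − 1.333| = 0.045
B: 553/417 ≈ 1.326 → |1.326 − 1.333| = 0.007
C: 445/340 ≈ 1.309 → |1.309 − 1.333| = 0.024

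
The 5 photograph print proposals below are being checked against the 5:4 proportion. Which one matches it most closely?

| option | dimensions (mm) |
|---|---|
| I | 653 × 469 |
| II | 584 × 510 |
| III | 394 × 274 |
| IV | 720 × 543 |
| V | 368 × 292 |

V

Ratios (long/short): I ≈ 1.392; II ≈ 1.145; III ≈ 1.438; IV ≈ 1.326; V ≈ 1.260.
5:4 ≈ 1.250; option V is nearest (Δ 0.010).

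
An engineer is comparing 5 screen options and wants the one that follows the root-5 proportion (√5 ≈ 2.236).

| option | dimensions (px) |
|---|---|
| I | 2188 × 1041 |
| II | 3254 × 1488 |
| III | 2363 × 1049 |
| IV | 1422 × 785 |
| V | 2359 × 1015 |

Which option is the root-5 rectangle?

Target root-5 ≈ 2.236.
I: 2.102 (Δ0.134)  II: 2.187 (Δ0.049)  III: 2.253 (Δ0.017)  IV: 1.811 (Δ0.425)  V: 2.324 (Δ0.088)

III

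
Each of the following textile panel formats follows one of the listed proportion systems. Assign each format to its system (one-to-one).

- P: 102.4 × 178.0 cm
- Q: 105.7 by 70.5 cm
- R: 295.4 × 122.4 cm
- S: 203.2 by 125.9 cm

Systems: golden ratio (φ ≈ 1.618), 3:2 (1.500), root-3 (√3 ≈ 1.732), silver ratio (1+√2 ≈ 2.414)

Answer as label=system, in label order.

Ratios: P ≈ 1.738; Q ≈ 1.499; R ≈ 2.413; S ≈ 1.614.
Targets: golden ratio ≈ 1.618; 3:2 ≈ 1.500; root-3 ≈ 1.732; silver ratio ≈ 2.414.

P=root-3, Q=3:2, R=silver ratio, S=golden ratio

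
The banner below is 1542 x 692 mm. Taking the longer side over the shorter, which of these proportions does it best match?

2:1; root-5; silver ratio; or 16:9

root-5

1542/692 ≈ 2.228. Nearest candidates are root-5 (2.236, off by 0.008) and silver ratio (2.414, off by 0.186).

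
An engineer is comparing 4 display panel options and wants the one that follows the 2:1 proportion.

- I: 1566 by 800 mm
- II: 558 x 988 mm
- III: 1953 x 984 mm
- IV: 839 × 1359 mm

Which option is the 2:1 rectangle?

III

Ratios (long/short): I ≈ 1.958; II ≈ 1.771; III ≈ 1.985; IV ≈ 1.620.
2:1 ≈ 2.000; option III is nearest (Δ 0.015).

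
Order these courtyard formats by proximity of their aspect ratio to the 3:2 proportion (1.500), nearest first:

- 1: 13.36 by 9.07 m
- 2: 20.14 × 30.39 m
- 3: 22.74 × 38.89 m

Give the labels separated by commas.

2, 1, 3

1: 13.36/9.07 ≈ 1.473 → |1.473 − 1.500| = 0.027
2: 30.39/20.14 ≈ 1.509 → |1.509 − 1.500| = 0.009
3: 38.89/22.74 ≈ 1.710 → |1.710 − 1.500| = 0.210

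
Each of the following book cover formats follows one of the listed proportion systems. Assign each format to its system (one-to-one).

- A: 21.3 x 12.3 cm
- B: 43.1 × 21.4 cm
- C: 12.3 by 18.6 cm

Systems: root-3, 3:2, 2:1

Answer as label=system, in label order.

A=root-3, B=2:1, C=3:2

A = 21.3/12.3 ≈ 1.732 → root-3 (1.732)
B = 43.1/21.4 ≈ 2.014 → 2:1 (2.000)
C = 18.6/12.3 ≈ 1.512 → 3:2 (1.500)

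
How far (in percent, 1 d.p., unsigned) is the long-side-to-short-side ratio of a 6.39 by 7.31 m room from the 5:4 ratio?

Ratio = 7.31 / 6.39 ≈ 1.1440.
Ideal 5:4 = 1.2500. |1.1440 − 1.2500| / 1.2500 ≈ 8.48% → 8.5%.

8.5%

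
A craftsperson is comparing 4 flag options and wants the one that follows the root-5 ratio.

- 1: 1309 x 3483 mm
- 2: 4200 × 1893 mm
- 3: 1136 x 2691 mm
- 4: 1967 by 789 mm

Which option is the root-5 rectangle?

Ratios (long/short): 1 ≈ 2.661; 2 ≈ 2.219; 3 ≈ 2.369; 4 ≈ 2.493.
root-5 ≈ 2.236; option 2 is nearest (Δ 0.017).

2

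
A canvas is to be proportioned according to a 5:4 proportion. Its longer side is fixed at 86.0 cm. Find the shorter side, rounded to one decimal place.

5:4 = 1.25000.
Shorter side = 86.0 ÷ 1.25000 ≈ 68.800 → 68.8 cm.

68.8 cm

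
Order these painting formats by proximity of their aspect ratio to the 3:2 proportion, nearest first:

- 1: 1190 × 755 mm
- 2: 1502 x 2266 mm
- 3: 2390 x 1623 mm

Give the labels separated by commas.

1: 1190/755 ≈ 1.576 → |1.576 − 1.500| = 0.076
2: 2266/1502 ≈ 1.509 → |1.509 − 1.500| = 0.009
3: 2390/1623 ≈ 1.473 → |1.473 − 1.500| = 0.027

2, 3, 1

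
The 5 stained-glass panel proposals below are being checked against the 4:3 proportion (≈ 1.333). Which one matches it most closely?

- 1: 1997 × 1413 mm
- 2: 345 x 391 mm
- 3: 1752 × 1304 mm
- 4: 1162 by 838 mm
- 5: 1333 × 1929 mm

Ratios (long/short): 1 ≈ 1.413; 2 ≈ 1.133; 3 ≈ 1.344; 4 ≈ 1.387; 5 ≈ 1.447.
4:3 ≈ 1.333; option 3 is nearest (Δ 0.011).

3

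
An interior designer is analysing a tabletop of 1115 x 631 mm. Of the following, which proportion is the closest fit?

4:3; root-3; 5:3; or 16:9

16:9

1115/631 ≈ 1.767. Nearest candidates are 16:9 (1.778, off by 0.011) and root-3 (1.732, off by 0.035).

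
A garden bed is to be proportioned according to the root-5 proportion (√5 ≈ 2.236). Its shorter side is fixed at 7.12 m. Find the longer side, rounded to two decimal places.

15.92 m

root-5 ≈ 2.23607.
Longer side = 7.12 × 2.23607 ≈ 15.9208 → 15.92 m.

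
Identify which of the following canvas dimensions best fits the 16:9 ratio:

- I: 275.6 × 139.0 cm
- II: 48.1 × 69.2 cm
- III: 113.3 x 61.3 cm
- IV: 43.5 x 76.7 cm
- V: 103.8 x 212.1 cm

IV

Target 16:9 ≈ 1.778.
I: 1.983 (Δ0.205)  II: 1.439 (Δ0.339)  III: 1.848 (Δ0.070)  IV: 1.763 (Δ0.015)  V: 2.043 (Δ0.265)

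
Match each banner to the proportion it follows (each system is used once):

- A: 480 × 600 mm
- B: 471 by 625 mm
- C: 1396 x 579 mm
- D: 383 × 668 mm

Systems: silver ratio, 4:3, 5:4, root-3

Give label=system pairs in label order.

A = 600/480 ≈ 1.250 → 5:4 (1.250)
B = 625/471 ≈ 1.327 → 4:3 (1.333)
C = 1396/579 ≈ 2.411 → silver ratio (2.414)
D = 668/383 ≈ 1.744 → root-3 (1.732)

A=5:4, B=4:3, C=silver ratio, D=root-3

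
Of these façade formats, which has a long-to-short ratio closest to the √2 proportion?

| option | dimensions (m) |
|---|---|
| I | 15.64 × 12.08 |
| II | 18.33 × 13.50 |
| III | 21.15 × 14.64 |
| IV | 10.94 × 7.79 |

Target root-2 ≈ 1.414.
I: 1.295 (Δ0.119)  II: 1.358 (Δ0.056)  III: 1.445 (Δ0.031)  IV: 1.404 (Δ0.010)

IV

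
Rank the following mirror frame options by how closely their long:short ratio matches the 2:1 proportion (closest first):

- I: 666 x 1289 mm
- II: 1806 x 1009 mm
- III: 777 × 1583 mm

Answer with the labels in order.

III, I, II

Ratios: I = 1289 / 666 ≈ 1.935; II = 1806 / 1009 ≈ 1.790; III = 1583 / 777 ≈ 2.037.
|Δ from 2.000|: I 0.065; II 0.210; III 0.037.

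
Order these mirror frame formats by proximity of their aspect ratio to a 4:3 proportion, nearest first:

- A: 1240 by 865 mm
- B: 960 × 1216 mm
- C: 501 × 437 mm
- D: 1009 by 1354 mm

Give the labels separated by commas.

Ratios: A = 1240 / 865 ≈ 1.434; B = 1216 / 960 ≈ 1.267; C = 501 / 437 ≈ 1.146; D = 1354 / 1009 ≈ 1.342.
|Δ from 1.333|: A 0.101; B 0.066; C 0.187; D 0.009.

D, B, A, C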